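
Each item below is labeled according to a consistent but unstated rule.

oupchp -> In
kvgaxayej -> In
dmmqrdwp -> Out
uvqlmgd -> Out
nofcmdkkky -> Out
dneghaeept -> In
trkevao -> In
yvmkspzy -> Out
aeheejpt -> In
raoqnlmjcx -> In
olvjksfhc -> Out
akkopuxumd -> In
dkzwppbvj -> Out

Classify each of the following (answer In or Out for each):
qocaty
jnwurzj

In, Out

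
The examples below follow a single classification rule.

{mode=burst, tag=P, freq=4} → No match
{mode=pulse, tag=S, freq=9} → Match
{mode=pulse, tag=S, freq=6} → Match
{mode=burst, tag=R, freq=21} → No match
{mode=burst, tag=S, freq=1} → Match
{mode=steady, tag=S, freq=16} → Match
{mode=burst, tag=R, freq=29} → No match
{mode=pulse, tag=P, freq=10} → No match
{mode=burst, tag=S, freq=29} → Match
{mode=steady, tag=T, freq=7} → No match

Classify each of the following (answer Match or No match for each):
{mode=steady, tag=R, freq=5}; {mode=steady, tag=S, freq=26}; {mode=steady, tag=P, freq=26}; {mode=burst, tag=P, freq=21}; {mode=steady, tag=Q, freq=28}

No match, Match, No match, No match, No match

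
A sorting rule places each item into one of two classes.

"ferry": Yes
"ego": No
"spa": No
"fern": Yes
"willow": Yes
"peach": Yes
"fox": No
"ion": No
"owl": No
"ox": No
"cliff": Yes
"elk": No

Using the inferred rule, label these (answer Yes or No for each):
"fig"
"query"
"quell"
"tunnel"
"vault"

Rule: length ≥ 4. This holds for each 'Yes' example and fails for each 'No' one.
"fig": length 3 — fails this test, so No.
"query": length 5 — passes, so Yes.
"quell": length 5 — passes, so Yes.
"tunnel": length 6 — passes, so Yes.
"vault": length 5 — passes, so Yes.

No, Yes, Yes, Yes, Yes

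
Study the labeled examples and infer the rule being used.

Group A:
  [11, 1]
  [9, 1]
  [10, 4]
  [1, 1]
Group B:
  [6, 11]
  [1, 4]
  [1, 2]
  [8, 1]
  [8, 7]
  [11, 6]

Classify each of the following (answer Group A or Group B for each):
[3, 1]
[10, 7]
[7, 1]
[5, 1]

Rule: sum is even. This holds for each 'Group A' example and fails for each 'Group B' one.
[3, 1] → 3+1 = 4 → Group A.
[10, 7] → 10+7 = 17 → Group B.
[7, 1] → 7+1 = 8 → Group A.
[5, 1] → 5+1 = 6 → Group A.

Group A, Group B, Group A, Group A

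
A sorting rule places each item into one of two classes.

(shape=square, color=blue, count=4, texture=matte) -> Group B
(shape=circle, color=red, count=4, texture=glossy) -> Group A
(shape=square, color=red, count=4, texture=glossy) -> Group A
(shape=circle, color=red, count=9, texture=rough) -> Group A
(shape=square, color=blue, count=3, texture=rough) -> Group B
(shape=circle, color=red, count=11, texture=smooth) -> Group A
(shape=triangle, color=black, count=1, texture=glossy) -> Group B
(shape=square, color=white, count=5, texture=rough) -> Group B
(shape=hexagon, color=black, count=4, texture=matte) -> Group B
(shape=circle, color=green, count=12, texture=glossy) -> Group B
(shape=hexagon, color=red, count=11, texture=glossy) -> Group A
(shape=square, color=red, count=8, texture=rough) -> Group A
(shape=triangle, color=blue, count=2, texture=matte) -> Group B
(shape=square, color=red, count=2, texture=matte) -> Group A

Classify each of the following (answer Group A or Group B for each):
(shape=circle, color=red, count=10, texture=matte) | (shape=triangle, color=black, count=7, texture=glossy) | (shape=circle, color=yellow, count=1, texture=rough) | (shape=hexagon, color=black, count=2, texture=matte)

The common property of the 'Group A' items is: color is red. No 'Group B' item has it.
(shape=circle, color=red, count=10, texture=matte): Group A (color is red). (shape=triangle, color=black, count=7, texture=glossy): Group B (color is black). (shape=circle, color=yellow, count=1, texture=rough): Group B (color is yellow). (shape=hexagon, color=black, count=2, texture=matte): Group B (color is black).

Group A, Group B, Group B, Group B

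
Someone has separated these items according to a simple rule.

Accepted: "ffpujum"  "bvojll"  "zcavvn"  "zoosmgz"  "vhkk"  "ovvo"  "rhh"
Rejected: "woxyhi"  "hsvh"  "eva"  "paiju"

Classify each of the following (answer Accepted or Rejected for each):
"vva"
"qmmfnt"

The simplest hypothesis consistent with all the labels is: has a double letter.
"vva" — 'vv' doubled, hence Accepted.
"qmmfnt" — 'mm' doubled, hence Accepted.

Accepted, Accepted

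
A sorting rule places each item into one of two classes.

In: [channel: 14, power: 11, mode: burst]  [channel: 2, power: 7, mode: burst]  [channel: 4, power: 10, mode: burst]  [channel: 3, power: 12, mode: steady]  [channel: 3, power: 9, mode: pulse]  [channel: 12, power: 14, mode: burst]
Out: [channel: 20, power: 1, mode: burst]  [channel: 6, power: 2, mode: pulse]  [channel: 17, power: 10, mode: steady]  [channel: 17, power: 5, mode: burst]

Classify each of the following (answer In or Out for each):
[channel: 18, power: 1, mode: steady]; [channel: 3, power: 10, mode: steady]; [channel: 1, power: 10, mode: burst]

Out, In, In

All 'In' examples share one property — channel ≤ 14 AND power ≥ 5 — and every 'Out' example lacks it.
Out: [channel: 18, power: 1, mode: steady], since channel = 18, power = 1.
In: [channel: 3, power: 10, mode: steady], since channel = 3, power = 10.
In: [channel: 1, power: 10, mode: burst], since channel = 1, power = 10.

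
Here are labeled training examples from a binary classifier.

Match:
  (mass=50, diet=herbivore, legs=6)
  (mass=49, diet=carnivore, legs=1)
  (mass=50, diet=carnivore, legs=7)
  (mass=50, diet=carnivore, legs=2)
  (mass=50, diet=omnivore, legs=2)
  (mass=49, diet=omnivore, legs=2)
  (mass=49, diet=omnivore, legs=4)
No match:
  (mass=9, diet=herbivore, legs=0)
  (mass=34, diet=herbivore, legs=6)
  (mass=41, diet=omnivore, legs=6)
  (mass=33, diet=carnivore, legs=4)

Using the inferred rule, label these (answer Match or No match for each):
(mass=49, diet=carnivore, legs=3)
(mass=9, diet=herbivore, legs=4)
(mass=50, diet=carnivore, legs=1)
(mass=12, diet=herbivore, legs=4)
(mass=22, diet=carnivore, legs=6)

Match, No match, Match, No match, No match

The pattern is that an item is 'Match' exactly when: mass ≥ 49.
(mass=49, diet=carnivore, legs=3): mass = 49 — passes, so Match.
(mass=9, diet=herbivore, legs=4): mass = 9 — fails the rule, so No match.
(mass=50, diet=carnivore, legs=1): mass = 50 — passes, so Match.
(mass=12, diet=herbivore, legs=4): mass = 12 — fails the rule, so No match.
(mass=22, diet=carnivore, legs=6): mass = 22 — fails the rule, so No match.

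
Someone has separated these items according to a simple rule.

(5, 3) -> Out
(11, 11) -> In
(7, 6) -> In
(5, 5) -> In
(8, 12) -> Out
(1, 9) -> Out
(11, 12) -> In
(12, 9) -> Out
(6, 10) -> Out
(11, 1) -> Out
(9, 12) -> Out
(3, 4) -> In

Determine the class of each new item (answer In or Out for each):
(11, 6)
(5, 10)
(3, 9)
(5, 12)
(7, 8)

The distinguishing property — |first − second| ≤ 1 — holds for all the 'In' cases and none of the 'Out' cases.
(11, 6) — |11−6| = 5, hence Out.
(5, 10) — |5−10| = 5, hence Out.
(3, 9) — |3−9| = 6, hence Out.
(5, 12) — |5−12| = 7, hence Out.
(7, 8) — |7−8| = 1, hence In.

Out, Out, Out, Out, In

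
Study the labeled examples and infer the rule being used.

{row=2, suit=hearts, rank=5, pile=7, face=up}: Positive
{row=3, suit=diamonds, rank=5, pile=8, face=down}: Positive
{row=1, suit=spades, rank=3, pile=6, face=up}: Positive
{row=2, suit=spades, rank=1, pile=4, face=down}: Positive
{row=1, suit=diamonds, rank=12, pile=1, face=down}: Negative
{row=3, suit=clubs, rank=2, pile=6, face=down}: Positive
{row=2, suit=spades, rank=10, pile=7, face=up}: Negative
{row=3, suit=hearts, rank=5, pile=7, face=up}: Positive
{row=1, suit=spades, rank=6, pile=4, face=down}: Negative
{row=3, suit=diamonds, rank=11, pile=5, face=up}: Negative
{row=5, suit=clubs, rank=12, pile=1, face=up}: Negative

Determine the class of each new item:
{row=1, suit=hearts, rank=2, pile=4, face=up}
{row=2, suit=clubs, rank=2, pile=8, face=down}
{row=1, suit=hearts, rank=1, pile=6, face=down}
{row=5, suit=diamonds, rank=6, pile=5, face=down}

The pattern is that an item is 'Positive' exactly when: rank ≤ 5.

Positive, Positive, Positive, Negative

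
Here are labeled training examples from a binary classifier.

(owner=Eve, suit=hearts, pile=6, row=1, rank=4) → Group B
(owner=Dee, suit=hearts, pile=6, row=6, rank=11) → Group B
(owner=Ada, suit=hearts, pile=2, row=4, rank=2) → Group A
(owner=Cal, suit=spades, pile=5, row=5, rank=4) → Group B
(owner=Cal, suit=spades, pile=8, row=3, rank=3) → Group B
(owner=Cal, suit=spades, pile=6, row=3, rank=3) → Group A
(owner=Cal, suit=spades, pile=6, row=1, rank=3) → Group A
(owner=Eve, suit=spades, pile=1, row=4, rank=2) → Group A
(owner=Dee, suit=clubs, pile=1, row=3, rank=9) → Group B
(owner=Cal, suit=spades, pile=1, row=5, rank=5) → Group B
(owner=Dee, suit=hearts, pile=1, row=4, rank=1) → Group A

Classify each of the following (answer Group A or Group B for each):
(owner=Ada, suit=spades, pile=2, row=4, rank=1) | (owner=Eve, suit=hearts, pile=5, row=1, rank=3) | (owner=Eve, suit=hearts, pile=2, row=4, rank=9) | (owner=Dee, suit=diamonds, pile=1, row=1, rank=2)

One predicate separates the groups cleanly: pile ≤ 6 AND rank ≤ 3.

Group A, Group A, Group B, Group A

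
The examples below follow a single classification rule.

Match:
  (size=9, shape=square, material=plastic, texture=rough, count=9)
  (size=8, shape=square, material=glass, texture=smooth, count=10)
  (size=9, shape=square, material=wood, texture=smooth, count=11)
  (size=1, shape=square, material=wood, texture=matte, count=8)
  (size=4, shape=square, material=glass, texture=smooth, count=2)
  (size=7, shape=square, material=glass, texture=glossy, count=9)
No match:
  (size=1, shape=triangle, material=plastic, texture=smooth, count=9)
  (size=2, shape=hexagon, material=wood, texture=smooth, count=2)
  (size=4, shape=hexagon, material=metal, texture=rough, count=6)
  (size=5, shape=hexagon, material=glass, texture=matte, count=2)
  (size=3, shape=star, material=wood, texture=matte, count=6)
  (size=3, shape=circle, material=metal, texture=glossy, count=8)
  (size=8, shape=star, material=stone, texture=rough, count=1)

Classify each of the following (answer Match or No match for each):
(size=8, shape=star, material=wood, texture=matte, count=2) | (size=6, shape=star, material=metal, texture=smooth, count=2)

One predicate separates the groups cleanly: shape is square.
No match: (size=8, shape=star, material=wood, texture=matte, count=2), since shape is star. No match: (size=6, shape=star, material=metal, texture=smooth, count=2), since shape is star.

No match, No match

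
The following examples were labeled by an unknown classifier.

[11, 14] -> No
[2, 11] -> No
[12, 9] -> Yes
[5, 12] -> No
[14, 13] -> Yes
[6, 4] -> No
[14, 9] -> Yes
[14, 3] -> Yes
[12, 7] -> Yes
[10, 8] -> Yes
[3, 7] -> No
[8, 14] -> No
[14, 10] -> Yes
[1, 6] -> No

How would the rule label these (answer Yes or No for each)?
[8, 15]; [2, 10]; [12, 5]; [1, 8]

The classifier is using: first > second AND sum ≥ 13.
[8, 15] — 8 < 15, 8+15 = 23, hence No.
[2, 10] — 2 < 10, 2+10 = 12, hence No.
[12, 5] — 12 > 5, 12+5 = 17, hence Yes.
[1, 8] — 1 < 8, 1+8 = 9, hence No.

No, No, Yes, No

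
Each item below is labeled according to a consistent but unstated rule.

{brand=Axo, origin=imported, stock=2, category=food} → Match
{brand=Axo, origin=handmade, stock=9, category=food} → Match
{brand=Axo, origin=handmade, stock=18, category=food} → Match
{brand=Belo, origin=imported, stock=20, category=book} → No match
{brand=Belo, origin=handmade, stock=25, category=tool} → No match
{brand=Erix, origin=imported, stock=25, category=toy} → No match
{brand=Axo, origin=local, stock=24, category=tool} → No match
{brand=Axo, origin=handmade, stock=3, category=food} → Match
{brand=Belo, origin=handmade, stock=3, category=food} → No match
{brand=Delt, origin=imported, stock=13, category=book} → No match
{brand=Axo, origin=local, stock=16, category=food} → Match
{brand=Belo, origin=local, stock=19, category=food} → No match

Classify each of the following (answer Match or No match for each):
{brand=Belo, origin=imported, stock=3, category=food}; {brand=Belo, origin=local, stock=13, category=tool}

No match, No match

Every 'Match' example satisfies: brand is Axo AND category is food. None of the 'No match' examples do.
No match: {brand=Belo, origin=imported, stock=3, category=food}, since brand is Belo, category is food.
No match: {brand=Belo, origin=local, stock=13, category=tool}, since brand is Belo, category is tool.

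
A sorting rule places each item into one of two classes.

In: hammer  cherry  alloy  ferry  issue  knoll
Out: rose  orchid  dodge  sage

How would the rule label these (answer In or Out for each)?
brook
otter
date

In, In, Out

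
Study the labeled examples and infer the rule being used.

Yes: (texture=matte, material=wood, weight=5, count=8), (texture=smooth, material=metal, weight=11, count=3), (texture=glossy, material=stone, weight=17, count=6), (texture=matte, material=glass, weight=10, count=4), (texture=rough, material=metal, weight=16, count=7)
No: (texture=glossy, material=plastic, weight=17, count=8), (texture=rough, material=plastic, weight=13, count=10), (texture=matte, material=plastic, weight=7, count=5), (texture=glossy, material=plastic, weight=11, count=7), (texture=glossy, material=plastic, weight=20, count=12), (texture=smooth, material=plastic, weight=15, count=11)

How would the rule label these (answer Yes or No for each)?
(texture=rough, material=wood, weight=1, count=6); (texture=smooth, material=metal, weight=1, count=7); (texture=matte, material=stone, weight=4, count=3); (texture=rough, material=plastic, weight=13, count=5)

Every 'Yes' example satisfies: material is not plastic. None of the 'No' examples do.
(texture=rough, material=wood, weight=1, count=6) → material is wood → Yes.
(texture=smooth, material=metal, weight=1, count=7) → material is metal → Yes.
(texture=matte, material=stone, weight=4, count=3) → material is stone → Yes.
(texture=rough, material=plastic, weight=13, count=5) → material is plastic → No.

Yes, Yes, Yes, No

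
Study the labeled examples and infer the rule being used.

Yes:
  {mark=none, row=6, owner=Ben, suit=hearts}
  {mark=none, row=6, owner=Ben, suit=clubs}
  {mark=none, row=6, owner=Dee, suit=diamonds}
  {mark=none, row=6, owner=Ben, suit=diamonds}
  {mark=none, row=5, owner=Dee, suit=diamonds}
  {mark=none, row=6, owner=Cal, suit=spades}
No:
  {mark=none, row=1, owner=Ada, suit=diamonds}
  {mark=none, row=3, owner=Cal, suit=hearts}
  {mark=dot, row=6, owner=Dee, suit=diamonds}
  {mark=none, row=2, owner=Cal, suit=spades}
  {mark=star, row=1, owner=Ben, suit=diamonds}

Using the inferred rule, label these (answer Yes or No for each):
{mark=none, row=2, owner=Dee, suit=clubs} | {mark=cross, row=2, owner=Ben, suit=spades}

No, No

A rule that fits every label: mark is none AND row ≥ 5 — true of each 'Yes' example, false of each 'No' one.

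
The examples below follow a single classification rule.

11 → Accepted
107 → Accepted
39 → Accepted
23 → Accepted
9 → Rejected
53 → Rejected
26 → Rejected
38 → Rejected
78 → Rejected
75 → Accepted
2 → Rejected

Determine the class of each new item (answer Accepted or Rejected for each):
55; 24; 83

Accepted, Rejected, Accepted

The rule appears to be: ≡ 3 (mod 4).
55: 55 mod 4 = 3, passes → Accepted. 24: 24 mod 4 = 0, doesn't match → Rejected. 83: 83 mod 4 = 3, passes → Accepted.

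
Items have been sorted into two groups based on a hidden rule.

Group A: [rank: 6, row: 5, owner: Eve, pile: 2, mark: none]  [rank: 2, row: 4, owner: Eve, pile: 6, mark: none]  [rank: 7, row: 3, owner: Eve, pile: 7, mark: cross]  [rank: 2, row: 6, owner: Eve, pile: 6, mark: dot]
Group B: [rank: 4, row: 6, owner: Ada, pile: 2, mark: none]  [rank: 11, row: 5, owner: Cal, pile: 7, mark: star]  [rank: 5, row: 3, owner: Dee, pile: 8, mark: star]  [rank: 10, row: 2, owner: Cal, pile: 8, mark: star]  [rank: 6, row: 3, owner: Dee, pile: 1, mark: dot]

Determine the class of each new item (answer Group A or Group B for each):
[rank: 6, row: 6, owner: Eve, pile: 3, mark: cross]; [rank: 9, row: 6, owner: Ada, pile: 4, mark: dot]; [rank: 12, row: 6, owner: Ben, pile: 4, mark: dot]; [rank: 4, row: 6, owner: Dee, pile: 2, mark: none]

Group A, Group B, Group B, Group B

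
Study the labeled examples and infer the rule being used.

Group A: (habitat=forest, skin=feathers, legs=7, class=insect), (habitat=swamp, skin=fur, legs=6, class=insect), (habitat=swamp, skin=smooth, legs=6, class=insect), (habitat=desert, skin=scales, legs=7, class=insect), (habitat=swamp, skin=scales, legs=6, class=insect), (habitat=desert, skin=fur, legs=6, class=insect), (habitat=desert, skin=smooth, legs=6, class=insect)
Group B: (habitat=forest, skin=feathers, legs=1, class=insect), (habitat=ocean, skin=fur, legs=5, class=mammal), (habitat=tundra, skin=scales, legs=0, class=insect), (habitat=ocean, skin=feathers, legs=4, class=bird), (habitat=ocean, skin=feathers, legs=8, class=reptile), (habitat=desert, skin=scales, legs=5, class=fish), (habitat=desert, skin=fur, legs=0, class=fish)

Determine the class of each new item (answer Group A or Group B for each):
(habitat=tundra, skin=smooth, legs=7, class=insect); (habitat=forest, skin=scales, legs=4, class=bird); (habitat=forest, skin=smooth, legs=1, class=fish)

One predicate separates the groups cleanly: class is insect AND legs ≥ 4.

Group A, Group B, Group B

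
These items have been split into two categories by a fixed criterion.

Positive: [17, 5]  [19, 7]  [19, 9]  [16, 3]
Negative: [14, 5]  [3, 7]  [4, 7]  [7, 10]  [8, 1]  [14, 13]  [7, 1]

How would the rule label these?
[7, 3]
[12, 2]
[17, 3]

Negative, Negative, Positive

Rule: first ≥ 16. This holds for each 'Positive' example and fails for each 'Negative' one.
[7, 3]: Negative (first 7). [12, 2]: Negative (first 12). [17, 3]: Positive (first 17).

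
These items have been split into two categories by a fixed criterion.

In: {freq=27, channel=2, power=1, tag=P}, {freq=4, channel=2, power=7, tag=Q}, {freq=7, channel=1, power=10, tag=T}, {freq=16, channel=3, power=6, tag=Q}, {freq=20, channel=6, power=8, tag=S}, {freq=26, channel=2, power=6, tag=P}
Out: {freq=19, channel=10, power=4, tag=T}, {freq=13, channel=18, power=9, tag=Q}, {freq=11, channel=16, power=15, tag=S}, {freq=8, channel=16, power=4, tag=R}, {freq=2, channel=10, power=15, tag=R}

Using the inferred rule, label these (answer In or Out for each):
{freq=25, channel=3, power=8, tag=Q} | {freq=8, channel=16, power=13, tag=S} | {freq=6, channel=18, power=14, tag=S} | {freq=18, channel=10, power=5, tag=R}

The classifier is using: channel ≤ 6.
{freq=25, channel=3, power=8, tag=Q}: channel = 3 — fits, so In.
{freq=8, channel=16, power=13, tag=S}: channel = 16 — does not fit, so Out.
{freq=6, channel=18, power=14, tag=S}: channel = 18 — does not fit, so Out.
{freq=18, channel=10, power=5, tag=R}: channel = 10 — does not fit, so Out.

In, Out, Out, Out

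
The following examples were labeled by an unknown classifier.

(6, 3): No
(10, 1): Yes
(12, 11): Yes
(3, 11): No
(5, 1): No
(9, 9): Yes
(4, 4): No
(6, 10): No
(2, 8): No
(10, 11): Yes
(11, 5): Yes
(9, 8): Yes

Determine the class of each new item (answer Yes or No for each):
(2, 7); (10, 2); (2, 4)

No, Yes, No

All 'Yes' examples share one property — first ≥ 8 — and every 'No' example lacks it.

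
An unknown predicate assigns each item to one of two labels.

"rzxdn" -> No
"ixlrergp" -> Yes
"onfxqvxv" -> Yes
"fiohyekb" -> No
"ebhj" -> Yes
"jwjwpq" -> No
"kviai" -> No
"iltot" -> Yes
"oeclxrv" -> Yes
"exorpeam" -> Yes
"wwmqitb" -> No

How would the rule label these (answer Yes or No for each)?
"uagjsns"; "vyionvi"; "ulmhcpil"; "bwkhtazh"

'Yes' ⟺ starts with a vowel.

Yes, No, Yes, No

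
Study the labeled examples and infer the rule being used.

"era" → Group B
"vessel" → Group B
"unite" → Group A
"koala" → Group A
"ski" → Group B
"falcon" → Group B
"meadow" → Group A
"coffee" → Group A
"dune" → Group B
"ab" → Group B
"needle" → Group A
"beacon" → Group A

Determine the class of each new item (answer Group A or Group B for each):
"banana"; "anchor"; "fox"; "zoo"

Group A, Group B, Group B, Group B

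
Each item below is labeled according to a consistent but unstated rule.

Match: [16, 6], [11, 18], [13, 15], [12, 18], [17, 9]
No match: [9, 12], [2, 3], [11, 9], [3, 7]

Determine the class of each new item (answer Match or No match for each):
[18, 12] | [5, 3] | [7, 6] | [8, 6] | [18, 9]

The rule appears to be: sum ≥ 22.

Match, No match, No match, No match, Match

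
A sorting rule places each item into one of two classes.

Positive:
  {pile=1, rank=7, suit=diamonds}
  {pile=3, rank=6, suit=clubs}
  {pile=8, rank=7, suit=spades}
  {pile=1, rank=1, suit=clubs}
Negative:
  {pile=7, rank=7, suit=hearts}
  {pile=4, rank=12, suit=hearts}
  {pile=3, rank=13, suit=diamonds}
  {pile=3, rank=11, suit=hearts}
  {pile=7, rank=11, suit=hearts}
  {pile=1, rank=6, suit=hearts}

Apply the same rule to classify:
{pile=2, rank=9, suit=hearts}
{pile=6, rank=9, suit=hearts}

Negative, Negative

The classifier is using: suit is not hearts AND rank ≤ 7.
{pile=2, rank=9, suit=hearts}: Negative (suit is hearts, rank = 9).
{pile=6, rank=9, suit=hearts}: Negative (suit is hearts, rank = 9).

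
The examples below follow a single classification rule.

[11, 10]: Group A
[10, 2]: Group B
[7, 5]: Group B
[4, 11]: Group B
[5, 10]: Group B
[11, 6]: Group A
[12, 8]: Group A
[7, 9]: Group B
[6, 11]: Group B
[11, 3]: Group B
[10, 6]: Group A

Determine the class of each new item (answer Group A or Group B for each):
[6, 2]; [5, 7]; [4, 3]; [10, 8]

The distinguishing property — first > second AND sum ≥ 15 — holds for all the 'Group A' cases and none of the 'Group B' cases.

Group B, Group B, Group B, Group A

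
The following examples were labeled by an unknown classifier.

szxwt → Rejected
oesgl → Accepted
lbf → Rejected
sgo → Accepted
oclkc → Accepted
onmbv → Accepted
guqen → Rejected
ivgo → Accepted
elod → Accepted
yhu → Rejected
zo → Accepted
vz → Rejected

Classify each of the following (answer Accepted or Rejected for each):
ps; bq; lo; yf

Rejected, Rejected, Accepted, Rejected

The distinguishing property — contains 'o' — holds for all the 'Accepted' cases and none of the 'Rejected' cases.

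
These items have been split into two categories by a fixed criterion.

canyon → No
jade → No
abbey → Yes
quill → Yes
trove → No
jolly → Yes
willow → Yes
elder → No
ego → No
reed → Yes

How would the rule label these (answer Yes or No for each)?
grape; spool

No, Yes

One predicate separates the groups cleanly: has a double letter.
grape: No (no doubled letter). spool: Yes ('oo' doubled).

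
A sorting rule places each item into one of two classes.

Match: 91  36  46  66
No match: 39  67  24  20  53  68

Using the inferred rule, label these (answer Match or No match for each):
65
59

The pattern is that an item is 'Match' exactly when: ≡ 1 (mod 5).
65: 65 mod 5 = 0, does not fit → No match. 59: 59 mod 5 = 4, does not fit → No match.

No match, No match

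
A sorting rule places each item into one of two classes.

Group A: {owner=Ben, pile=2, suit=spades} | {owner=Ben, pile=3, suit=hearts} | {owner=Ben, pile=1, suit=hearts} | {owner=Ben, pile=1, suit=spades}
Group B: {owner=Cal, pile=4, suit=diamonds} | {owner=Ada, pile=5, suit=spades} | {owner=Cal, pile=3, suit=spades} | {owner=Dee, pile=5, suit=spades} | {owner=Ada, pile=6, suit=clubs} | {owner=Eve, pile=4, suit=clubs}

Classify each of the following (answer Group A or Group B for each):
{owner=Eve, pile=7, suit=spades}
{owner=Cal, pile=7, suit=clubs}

The distinguishing property — owner is Ben — holds for all the 'Group A' cases and none of the 'Group B' cases.
{owner=Eve, pile=7, suit=spades}: Group B (owner is Eve).
{owner=Cal, pile=7, suit=clubs}: Group B (owner is Cal).

Group B, Group B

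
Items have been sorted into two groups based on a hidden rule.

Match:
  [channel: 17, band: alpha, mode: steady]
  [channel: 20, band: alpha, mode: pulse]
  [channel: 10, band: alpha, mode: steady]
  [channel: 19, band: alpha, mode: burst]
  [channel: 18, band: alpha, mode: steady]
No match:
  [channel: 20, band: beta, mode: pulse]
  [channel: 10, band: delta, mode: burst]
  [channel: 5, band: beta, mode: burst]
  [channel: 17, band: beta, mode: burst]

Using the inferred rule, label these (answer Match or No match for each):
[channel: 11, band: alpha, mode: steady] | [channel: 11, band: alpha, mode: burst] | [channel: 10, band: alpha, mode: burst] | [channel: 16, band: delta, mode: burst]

Looking at the examples, the only property every 'Match' case has and every 'No match' case lacks is: band is alpha.
[channel: 11, band: alpha, mode: steady] → band is alpha → Match. [channel: 11, band: alpha, mode: burst] → band is alpha → Match. [channel: 10, band: alpha, mode: burst] → band is alpha → Match. [channel: 16, band: delta, mode: burst] → band is delta → No match.

Match, Match, Match, No match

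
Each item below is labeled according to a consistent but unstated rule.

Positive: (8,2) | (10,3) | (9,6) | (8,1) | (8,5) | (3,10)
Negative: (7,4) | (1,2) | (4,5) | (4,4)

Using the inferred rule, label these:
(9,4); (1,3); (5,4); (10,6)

Positive, Negative, Negative, Positive

The simplest hypothesis consistent with all the labels is: max ≥ 8.
(9,4) → max 9 → Positive. (1,3) → max 3 → Negative. (5,4) → max 5 → Negative. (10,6) → max 10 → Positive.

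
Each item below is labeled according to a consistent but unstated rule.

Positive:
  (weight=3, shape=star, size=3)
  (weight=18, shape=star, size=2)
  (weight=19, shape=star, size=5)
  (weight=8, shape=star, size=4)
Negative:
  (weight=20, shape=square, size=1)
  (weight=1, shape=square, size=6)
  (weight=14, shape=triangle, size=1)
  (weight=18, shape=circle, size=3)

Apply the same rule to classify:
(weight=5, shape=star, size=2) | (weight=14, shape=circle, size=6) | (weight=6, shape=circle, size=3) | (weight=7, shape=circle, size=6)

Positive, Negative, Negative, Negative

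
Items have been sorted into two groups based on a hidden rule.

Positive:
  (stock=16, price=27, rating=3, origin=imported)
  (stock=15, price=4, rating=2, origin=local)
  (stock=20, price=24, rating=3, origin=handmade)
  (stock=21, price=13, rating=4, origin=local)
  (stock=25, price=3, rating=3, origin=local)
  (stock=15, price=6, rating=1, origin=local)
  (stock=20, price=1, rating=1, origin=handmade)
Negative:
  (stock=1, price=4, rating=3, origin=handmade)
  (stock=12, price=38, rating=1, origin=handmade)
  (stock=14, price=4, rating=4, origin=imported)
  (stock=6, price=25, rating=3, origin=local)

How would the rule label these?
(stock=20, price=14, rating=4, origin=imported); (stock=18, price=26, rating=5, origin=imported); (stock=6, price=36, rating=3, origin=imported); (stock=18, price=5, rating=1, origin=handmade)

Positive, Positive, Negative, Positive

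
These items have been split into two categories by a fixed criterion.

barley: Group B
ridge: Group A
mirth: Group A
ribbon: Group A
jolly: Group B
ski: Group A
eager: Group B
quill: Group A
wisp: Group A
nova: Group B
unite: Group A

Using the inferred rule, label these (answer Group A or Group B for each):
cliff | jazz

Group A, Group B

The common property of the 'Group A' items is: contains 'i'. No 'Group B' item has it.
Group A: cliff, since has 'i'.
Group B: jazz, since no 'i'.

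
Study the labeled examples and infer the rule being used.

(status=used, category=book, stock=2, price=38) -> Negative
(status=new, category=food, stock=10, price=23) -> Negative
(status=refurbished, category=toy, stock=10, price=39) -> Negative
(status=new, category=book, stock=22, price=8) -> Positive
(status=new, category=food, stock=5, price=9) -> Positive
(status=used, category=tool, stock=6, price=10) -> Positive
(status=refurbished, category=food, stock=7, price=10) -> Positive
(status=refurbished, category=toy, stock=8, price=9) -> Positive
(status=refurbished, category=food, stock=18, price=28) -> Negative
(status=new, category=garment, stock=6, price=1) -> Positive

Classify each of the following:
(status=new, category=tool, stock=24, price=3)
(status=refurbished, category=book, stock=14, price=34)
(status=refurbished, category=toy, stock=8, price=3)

Positive, Negative, Positive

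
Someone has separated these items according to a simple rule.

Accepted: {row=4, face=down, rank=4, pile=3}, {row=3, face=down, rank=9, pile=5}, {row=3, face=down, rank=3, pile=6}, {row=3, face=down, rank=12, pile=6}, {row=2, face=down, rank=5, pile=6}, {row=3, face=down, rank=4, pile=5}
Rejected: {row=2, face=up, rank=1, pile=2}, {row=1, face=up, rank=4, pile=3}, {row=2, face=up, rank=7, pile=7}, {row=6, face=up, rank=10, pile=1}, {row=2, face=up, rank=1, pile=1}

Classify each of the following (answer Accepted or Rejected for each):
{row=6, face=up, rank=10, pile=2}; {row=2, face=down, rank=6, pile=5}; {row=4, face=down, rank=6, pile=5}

Rejected, Accepted, Accepted

The simplest hypothesis consistent with all the labels is: face is down.
{row=6, face=up, rank=10, pile=2} → face is up → Rejected. {row=2, face=down, rank=6, pile=5} → face is down → Accepted. {row=4, face=down, rank=6, pile=5} → face is down → Accepted.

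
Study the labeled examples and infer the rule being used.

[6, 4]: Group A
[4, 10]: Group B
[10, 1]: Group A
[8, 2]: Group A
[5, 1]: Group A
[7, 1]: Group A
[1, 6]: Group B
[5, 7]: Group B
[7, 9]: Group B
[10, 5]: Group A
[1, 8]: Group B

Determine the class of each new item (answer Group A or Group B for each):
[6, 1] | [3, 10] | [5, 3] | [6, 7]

All 'Group A' examples share one property — first > second — and every 'Group B' example lacks it.
Group A: [6, 1], since 6 > 1. Group B: [3, 10], since 3 < 10. Group A: [5, 3], since 5 > 3. Group B: [6, 7], since 6 < 7.

Group A, Group B, Group A, Group B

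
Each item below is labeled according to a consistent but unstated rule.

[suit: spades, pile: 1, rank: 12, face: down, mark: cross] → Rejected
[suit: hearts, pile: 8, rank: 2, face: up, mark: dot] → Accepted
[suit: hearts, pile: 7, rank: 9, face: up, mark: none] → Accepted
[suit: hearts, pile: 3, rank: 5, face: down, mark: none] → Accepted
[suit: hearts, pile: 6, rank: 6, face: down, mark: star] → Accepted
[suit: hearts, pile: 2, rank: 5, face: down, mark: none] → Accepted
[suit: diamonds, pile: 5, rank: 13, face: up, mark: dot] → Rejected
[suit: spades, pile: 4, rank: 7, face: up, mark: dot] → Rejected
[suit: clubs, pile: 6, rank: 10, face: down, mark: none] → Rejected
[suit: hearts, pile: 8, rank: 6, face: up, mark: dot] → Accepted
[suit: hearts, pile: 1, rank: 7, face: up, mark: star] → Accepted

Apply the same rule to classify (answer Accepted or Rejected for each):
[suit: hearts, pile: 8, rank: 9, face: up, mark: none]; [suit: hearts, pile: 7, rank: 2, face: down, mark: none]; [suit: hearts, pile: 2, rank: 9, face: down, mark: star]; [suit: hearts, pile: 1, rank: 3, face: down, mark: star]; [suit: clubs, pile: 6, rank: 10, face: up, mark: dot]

All 'Accepted' examples share one property — suit is hearts — and every 'Rejected' example lacks it.
[suit: hearts, pile: 8, rank: 9, face: up, mark: none]: suit is hearts, has this property → Accepted.
[suit: hearts, pile: 7, rank: 2, face: down, mark: none]: suit is hearts, has this property → Accepted.
[suit: hearts, pile: 2, rank: 9, face: down, mark: star]: suit is hearts, has this property → Accepted.
[suit: hearts, pile: 1, rank: 3, face: down, mark: star]: suit is hearts, has this property → Accepted.
[suit: clubs, pile: 6, rank: 10, face: up, mark: dot]: suit is clubs, does not pass → Rejected.

Accepted, Accepted, Accepted, Accepted, Rejected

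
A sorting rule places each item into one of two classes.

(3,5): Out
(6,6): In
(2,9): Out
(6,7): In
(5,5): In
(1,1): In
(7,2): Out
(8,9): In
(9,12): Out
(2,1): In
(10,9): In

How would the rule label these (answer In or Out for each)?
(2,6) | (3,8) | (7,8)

The common property of the 'In' items is: |first − second| ≤ 1. No 'Out' item has it.
(2,6): |2−6| = 4 — does not satisfy this, so Out.
(3,8): |3−8| = 5 — does not satisfy this, so Out.
(7,8): |7−8| = 1 — has this property, so In.

Out, Out, In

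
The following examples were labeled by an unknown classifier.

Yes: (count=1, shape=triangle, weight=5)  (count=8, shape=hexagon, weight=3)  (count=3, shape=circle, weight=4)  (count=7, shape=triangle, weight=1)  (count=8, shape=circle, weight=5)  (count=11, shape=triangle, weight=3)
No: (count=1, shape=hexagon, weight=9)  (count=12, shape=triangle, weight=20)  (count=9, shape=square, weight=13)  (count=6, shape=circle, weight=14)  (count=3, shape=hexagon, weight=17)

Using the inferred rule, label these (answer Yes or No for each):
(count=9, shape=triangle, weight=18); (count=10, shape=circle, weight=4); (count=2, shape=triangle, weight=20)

No, Yes, No

One predicate separates the groups cleanly: weight ≤ 5.
(count=9, shape=triangle, weight=18): No (weight = 18).
(count=10, shape=circle, weight=4): Yes (weight = 4).
(count=2, shape=triangle, weight=20): No (weight = 20).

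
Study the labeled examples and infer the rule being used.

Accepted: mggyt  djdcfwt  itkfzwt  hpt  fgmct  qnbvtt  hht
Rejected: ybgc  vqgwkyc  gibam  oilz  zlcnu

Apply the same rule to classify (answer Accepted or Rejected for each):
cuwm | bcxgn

Rejected, Rejected

'Accepted' ⟺ contains 't'.
cuwm: no 't', does not pass → Rejected.
bcxgn: no 't', does not pass → Rejected.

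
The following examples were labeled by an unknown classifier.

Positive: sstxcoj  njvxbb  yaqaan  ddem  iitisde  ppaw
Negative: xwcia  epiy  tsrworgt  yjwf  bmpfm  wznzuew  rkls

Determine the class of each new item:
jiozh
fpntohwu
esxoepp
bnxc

Negative, Negative, Positive, Negative

Looking at the examples, the only property every 'Positive' case has and every 'Negative' case lacks is: has a double letter.
jiozh: Negative (no doubled letter). fpntohwu: Negative (no doubled letter). esxoepp: Positive ('pp' doubled). bnxc: Negative (no doubled letter).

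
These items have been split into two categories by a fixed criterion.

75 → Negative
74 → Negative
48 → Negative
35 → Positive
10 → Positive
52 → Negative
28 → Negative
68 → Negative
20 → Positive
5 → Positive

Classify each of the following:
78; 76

Negative, Negative

'Positive' ⟺ multiple of 5 AND at most 35.
78 — 78 = 5·15 + 3, 78 > 35, hence Negative. 76 — 76 = 5·15 + 1, 76 > 35, hence Negative.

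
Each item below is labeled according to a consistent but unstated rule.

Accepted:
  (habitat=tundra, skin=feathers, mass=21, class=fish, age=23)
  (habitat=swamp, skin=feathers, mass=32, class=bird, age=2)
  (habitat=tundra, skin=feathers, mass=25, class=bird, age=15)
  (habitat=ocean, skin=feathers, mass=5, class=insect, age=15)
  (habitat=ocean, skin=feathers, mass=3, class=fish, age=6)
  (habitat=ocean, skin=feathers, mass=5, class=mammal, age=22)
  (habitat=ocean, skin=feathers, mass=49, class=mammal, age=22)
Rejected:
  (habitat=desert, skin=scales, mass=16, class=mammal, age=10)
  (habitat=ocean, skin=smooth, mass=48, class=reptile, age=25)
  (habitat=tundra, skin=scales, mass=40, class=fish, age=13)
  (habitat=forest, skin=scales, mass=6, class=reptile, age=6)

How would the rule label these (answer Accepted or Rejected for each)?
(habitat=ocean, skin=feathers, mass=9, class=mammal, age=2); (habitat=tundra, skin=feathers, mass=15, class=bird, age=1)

The pattern is that an item is 'Accepted' exactly when: skin is feathers.
(habitat=ocean, skin=feathers, mass=9, class=mammal, age=2) → skin is feathers → Accepted.
(habitat=tundra, skin=feathers, mass=15, class=bird, age=1) → skin is feathers → Accepted.

Accepted, Accepted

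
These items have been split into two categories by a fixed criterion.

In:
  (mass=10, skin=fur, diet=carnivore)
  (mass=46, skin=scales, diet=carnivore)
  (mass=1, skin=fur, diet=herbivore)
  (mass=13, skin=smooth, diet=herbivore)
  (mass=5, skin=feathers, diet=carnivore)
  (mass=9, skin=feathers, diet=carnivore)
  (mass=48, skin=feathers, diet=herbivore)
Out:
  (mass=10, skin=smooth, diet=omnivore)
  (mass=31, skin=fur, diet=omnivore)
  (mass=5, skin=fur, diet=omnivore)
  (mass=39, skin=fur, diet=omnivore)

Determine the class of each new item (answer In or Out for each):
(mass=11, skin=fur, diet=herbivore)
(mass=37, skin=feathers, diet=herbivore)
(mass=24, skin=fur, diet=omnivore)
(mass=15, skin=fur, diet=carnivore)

The distinguishing property — diet is not omnivore — holds for all the 'In' cases and none of the 'Out' cases.
In: (mass=11, skin=fur, diet=herbivore), since diet is herbivore. In: (mass=37, skin=feathers, diet=herbivore), since diet is herbivore. Out: (mass=24, skin=fur, diet=omnivore), since diet is omnivore. In: (mass=15, skin=fur, diet=carnivore), since diet is carnivore.

In, In, Out, In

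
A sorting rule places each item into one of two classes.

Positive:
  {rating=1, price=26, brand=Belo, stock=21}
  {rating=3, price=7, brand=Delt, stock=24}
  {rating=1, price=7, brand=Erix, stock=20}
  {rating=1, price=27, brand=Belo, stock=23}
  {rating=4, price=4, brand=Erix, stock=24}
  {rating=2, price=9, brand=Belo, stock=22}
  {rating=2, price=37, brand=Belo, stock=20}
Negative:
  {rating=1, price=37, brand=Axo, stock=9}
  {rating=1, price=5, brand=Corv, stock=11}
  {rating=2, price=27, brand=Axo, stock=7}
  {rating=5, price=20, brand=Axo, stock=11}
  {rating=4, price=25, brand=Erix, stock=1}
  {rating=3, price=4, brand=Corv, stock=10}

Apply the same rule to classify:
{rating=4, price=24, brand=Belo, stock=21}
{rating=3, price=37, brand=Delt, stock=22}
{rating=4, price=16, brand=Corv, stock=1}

Positive, Positive, Negative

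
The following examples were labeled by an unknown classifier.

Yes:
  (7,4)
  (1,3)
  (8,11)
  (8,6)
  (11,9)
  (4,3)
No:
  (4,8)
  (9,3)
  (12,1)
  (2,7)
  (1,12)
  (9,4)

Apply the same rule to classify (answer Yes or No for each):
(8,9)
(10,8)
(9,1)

All 'Yes' examples share one property — |first − second| ≤ 3 — and every 'No' example lacks it.
(8,9) — |8−9| = 1, hence Yes. (10,8) — |10−8| = 2, hence Yes. (9,1) — |9−1| = 8, hence No.

Yes, Yes, No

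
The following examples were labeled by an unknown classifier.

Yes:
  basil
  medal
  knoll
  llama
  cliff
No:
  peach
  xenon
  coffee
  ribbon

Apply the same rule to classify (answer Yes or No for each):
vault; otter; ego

Yes, No, No

Looking at the examples, the only property every 'Yes' case has and every 'No' case lacks is: contains 'l'.
Yes: vault, since has 'l'. No: otter, since no 'l'. No: ego, since no 'l'.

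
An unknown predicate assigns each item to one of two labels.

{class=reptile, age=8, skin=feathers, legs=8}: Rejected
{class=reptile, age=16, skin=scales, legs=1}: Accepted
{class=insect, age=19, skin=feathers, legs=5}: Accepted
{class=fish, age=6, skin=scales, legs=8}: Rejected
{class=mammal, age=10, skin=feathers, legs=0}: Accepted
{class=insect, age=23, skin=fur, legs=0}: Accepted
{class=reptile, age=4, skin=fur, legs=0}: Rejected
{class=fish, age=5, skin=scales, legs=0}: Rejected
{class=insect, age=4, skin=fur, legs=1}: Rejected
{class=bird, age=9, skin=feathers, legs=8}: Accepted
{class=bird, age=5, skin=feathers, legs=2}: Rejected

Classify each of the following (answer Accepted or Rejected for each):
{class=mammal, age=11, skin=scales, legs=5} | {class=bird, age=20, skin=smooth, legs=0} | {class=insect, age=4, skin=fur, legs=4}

The rule appears to be: age ≥ 9.
{class=mammal, age=11, skin=scales, legs=5} → age = 11 → Accepted. {class=bird, age=20, skin=smooth, legs=0} → age = 20 → Accepted. {class=insect, age=4, skin=fur, legs=4} → age = 4 → Rejected.

Accepted, Accepted, Rejected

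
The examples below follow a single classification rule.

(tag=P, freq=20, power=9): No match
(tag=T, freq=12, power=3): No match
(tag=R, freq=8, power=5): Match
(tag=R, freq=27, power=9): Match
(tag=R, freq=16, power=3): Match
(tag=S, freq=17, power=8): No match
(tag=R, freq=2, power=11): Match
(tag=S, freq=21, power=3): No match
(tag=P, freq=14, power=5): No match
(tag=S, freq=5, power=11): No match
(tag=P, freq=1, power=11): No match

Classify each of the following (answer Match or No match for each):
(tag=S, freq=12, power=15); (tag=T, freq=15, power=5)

The pattern is that an item is 'Match' exactly when: tag is R.
(tag=S, freq=12, power=15): tag is S, fails this test → No match.
(tag=T, freq=15, power=5): tag is T, fails this test → No match.

No match, No match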